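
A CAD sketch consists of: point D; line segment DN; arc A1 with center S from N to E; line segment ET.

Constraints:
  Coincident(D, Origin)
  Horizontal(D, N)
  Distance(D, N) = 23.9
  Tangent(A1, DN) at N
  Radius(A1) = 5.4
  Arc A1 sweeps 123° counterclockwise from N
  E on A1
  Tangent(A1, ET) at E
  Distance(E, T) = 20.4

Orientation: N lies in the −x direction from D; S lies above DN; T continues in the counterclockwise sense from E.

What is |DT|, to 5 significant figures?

39.709

D is at the origin; D and N share the same y with |DN| = 23.9 and N on the −x side, so N = (-23.900, 0.0000). Since A1 is tangent to DN there, SN ⟂ DN, so S = N + (0, 5.4) = (-23.900, 5.4000). On A1, N sits at bearing -90° from S; a 123° counterclockwise sweep puts E at bearing 33°, so E = S + 5.4·(cos 33°, sin 33°) = (-19.371, 8.3411). Tangency of A1 to ET means the radius SE is perpendicular to ET, so ET runs along (−sin 33°, cos 33°); with |ET| = 20.4, T = (-30.482, 25.450). Then |DT| = |T − D| = 39.709.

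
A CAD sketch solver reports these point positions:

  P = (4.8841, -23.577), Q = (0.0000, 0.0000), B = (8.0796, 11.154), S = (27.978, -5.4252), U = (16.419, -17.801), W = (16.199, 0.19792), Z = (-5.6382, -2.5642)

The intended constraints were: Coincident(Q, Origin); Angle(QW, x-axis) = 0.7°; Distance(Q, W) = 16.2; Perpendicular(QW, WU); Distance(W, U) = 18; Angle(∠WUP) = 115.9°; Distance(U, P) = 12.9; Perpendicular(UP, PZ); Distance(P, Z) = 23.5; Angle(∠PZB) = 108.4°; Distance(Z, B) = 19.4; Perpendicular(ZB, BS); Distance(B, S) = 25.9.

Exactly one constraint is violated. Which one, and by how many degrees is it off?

Perpendicular(ZB, BS) — off by 5.20°.

Q = (0.00, 0.00) ✓; QW at 0.7000° ✓; |QW| = 16.20 ✓; ∠(QW, WU) = 90.00° ✓; |WU| = 18.00 ✓; ∠WUP = 115.9° ✓; |UP| = 12.90 ✓; ∠(UP, PZ) = 90.00° ✓; |PZ| = 23.50 ✓; ∠PZB = 108.4° ✓; |ZB| = 19.40 ✓; ∠(ZB, BS) = 84.80° ✗; |BS| = 25.90 ✓.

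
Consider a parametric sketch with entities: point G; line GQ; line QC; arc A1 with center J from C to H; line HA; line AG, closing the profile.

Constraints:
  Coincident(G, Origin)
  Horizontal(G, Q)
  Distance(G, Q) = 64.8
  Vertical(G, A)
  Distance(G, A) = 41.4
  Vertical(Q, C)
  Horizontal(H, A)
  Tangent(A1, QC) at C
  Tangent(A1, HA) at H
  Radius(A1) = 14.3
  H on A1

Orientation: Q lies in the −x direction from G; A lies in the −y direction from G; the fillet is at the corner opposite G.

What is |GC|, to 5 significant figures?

70.239

The virtual corner opposite G is at (-64.800, -41.400). A1 meets QC tangentially, so JC is at right angles to QC and the tangent condition forces JH to be normal to HA, with radius 14.3, so the center J sits 14.3 in from both sides at J = (-50.500, -27.100). That places the tangent points at C = (-64.800, -27.100) on QC and H = (-50.500, -41.400) on HA. Then |GC| = |C − G| = 70.239.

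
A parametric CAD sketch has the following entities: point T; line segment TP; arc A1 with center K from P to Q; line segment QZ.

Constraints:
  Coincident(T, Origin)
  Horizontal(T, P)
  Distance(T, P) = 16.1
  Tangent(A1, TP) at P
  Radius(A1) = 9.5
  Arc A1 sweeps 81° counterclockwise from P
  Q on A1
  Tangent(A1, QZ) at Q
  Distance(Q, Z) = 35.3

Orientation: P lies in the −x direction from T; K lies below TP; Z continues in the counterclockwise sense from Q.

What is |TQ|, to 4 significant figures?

26.71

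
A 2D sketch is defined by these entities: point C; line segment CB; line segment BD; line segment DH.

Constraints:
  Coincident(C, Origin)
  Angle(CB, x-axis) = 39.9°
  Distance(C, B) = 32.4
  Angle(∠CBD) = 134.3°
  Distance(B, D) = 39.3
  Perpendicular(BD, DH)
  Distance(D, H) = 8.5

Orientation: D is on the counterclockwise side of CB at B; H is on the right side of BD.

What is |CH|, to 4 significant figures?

69.57

C is at the origin; CB runs at 39.9° with length 32.4, so B = 32.4·(cos 39.9°, sin 39.9°) = (24.86, 20.78). ∠CBD = 134.3°, so BD runs at 39.9° + (180° − 134.3°) = 85.60° from the x-axis; with |BD| = 39.3, D = B + 39.3·(cos 85.60°, sin 85.60°) = (27.87, 59.97). BD ⟂ DH; with |DH| = 8.5 on the right of BD, H = D + 8.5·(0.9971, -0.07672) = (36.35, 59.32). Then |CH| = |H − C| = 69.57.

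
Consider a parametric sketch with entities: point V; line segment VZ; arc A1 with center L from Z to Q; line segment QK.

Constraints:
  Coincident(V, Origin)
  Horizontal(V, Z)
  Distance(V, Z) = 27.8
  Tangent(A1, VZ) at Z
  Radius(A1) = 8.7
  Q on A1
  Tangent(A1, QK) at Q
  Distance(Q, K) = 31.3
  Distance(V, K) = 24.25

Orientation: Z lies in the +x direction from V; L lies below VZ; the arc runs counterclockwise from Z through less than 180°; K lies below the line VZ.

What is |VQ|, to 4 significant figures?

21.88

Checks: |LQ| = 8.700 ✓; ∠(LQ, QK) = 90.00° ✓; |QK| = 31.30 ✓; |VK| = 24.25 ✓.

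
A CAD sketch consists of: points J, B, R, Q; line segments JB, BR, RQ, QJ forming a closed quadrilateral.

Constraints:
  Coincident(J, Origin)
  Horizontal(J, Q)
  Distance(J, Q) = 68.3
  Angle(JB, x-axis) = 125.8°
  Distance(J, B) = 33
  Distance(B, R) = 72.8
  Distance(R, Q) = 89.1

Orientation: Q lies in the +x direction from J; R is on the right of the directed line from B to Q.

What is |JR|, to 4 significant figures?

46.01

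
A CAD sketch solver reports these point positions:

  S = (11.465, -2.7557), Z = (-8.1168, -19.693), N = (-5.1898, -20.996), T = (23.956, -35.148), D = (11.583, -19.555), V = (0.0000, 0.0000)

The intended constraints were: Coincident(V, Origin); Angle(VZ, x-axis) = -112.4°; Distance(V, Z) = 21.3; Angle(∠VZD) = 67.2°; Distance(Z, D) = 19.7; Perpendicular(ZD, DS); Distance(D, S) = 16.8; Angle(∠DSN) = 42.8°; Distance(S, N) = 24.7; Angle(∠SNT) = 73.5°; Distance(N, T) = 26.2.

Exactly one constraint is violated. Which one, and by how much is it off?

Distance(N, T) = 26.2 — off by 6.20.

V = (0.00, 0.00) ✓; VZ at -112.4° ✓; |VZ| = 21.30 ✓; ∠VZD = 67.20° ✓; |ZD| = 19.70 ✓; ∠(ZD, DS) = 90.00° ✓; |DS| = 16.80 ✓; ∠DSN = 42.80° ✓; |SN| = 24.70 ✓; ∠SNT = 73.50° ✓; |NT| = 32.40 ✗.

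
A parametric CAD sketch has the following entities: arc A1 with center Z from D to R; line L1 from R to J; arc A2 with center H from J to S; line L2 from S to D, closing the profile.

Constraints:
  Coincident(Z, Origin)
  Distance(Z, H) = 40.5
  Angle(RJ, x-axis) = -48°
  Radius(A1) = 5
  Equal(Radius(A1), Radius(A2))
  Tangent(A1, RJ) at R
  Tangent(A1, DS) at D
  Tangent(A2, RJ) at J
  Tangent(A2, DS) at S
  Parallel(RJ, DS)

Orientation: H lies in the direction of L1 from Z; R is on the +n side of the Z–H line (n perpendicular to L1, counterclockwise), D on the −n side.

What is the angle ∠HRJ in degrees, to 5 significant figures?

7.0379°

Tangency of A1 to both parallel lines with radius 5.0 puts R and D at Z ± 5.0·n: R = (3.7157, 3.3457), D = (-3.7157, -3.3457). Equal radii place J and S the same way about H: J = H + 5.0·n = (30.816, -26.752), S = H − 5.0·n = (23.384, -33.443). Then cos ∠HRJ = RH·RJ / (|RH||RJ|), giving 7.0379°.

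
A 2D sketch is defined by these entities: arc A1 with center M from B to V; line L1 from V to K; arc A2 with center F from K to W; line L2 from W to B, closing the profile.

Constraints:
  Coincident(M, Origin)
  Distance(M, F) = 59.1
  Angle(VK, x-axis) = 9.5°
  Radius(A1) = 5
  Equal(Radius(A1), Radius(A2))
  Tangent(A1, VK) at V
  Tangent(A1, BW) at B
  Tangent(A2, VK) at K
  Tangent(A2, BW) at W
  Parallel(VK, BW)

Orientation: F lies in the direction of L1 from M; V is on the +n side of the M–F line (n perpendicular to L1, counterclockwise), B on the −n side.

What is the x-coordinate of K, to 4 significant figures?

57.46

The slot axis is L1's direction at 9.5°, so u = (cos 9.5°, sin 9.5°) = (0.9863, 0.1650) and n = (−sin 9.5°, cos 9.5°) = (-0.1650, 0.9863). M is at the origin and F lies 59.1 along u from M, so F = 59.1·u = (58.29, 9.754). Tangency of A1 to both parallel lines with radius 5.0 puts V and B at M ± 5.0·n: V = (-0.8252, 4.931), B = (0.8252, -4.931). Equal radii place K and W the same way about F: K = F + 5.0·n = (57.46, 14.69), W = F − 5.0·n = (59.11, 4.823). So K.x = 57.46.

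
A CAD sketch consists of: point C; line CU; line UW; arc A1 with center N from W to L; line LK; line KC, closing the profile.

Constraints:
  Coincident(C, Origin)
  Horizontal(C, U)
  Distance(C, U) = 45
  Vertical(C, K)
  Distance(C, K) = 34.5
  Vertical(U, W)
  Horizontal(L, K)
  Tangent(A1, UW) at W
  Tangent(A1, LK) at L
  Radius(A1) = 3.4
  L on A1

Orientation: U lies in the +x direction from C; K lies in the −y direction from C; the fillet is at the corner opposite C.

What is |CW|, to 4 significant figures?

54.70

C is at the origin; C and U share the same y with |CU| = 45.0 and U on the +x side, so U = (45.00, 0.000). CK is vertical with |CK| = 34.5 and K on the −y side, so K = (0.000, -34.50). The virtual corner opposite C is at (45.00, -34.50). Tangency of A1 to UW means the radius NW is perpendicular to UW and the tangent condition forces NL to be normal to LK, with radius 3.4, so the center N sits 3.4 in from both sides at N = (41.60, -31.10). That places the tangent points at W = (45.00, -31.10) on UW and L = (41.60, -34.50) on LK. Then |CW| = |W − C| = 54.70.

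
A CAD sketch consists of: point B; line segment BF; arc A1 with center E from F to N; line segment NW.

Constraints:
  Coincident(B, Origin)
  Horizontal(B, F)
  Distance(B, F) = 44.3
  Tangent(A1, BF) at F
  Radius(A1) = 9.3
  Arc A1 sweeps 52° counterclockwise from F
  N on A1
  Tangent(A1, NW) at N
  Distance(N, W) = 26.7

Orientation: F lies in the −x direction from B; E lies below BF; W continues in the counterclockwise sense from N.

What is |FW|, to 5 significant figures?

34.216

On A1, F sits at bearing 90° from E; a 52° counterclockwise sweep puts N at bearing 142°, so N = E + 9.3·(cos 142°, sin 142°) = (-51.629, -3.5743). The tangent condition forces EN to be normal to NW, so NW runs along (−sin 142°, cos 142°); with |NW| = 26.7, W = (-68.067, -24.614). Then |FW| = |W − F| = 34.216.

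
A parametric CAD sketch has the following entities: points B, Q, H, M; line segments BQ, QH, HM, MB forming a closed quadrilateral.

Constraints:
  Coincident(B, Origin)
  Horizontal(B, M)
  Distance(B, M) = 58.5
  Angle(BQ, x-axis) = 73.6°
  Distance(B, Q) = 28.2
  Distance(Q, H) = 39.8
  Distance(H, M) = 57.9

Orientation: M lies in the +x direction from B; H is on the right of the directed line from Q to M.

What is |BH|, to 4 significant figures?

12.43

B is at the origin; B and M share the same y with |BM| = 58.5 and M in +x, so M = (58.5, 0). BQ runs at 73.6° with |BQ| = 28.2, so Q = (7.962, 27.05). H is determined by |QH| = 39.8 and |HM| = 57.9 together: it lies at the intersection of circle(Q, 39.8) and circle(M, 57.9). With |QM| = 57.32, the foot of the radical line on QM is 13.24 from Q and the perpendicular offset is √(39.8² − 13.24²) = 37.53. Taking the right-of-QM solution: H = (1.918, -12.29).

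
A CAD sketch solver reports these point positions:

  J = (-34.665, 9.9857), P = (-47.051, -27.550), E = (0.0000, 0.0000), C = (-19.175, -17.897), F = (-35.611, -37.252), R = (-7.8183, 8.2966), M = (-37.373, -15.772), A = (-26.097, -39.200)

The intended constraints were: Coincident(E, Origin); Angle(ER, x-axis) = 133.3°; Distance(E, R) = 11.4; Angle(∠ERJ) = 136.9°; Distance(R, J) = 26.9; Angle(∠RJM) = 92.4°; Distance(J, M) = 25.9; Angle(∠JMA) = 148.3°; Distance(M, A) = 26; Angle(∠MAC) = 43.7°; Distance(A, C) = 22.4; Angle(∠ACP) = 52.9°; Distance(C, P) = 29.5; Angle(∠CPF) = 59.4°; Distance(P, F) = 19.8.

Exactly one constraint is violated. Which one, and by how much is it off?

Distance(P, F) = 19.8 — off by 4.80.

E = (0.00, 0.00) ✓; ER at 133.3° ✓; |ER| = 11.40 ✓; ∠ERJ = 136.9° ✓; |RJ| = 26.90 ✓; ∠RJM = 92.40° ✓; |JM| = 25.90 ✓; ∠JMA = 148.3° ✓; |MA| = 26.00 ✓; ∠MAC = 43.70° ✓; |AC| = 22.40 ✓; ∠ACP = 52.90° ✓; |CP| = 29.50 ✓; ∠CPF = 59.40° ✓; |PF| = 15.00 ✗.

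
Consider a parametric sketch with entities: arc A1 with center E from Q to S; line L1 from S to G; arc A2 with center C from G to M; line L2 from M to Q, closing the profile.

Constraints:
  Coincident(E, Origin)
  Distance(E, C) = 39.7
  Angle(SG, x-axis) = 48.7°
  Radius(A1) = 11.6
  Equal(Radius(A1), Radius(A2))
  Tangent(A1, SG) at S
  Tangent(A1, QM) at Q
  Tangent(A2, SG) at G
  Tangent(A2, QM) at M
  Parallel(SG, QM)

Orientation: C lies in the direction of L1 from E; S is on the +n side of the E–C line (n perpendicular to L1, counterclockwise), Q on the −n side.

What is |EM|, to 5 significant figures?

41.360

The slot axis is L1's direction at 48.7°, so u = (cos 48.7°, sin 48.7°) = (0.66000, 0.75126) and n = (−sin 48.7°, cos 48.7°) = (-0.75126, 0.66000). E is at the origin and C lies 39.7 along u from E, so C = 39.7·u = (26.202, 29.825). Tangency of A1 to both parallel lines with radius 11.6 puts S and Q at E ± 11.6·n: S = (-8.7147, 7.6560), Q = (8.7147, -7.6560). Equal radii place G and M the same way about C: G = C + 11.6·n = (17.487, 37.481), M = C − 11.6·n = (34.917, 22.169). Then |EM| = |M − E| = 41.360.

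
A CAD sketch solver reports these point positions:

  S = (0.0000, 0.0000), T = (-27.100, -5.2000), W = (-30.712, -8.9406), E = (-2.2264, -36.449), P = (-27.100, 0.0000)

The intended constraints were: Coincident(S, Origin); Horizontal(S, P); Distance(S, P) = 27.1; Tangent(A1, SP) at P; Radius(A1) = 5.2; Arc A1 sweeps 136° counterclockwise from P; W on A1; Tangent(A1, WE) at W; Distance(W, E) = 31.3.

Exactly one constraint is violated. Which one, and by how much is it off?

Distance(W, E) = 31.3 — off by 8.30.

S = (0.00, 0.00) ✓; S.y = 0.00, P.y = 0.00 ✓; |SP| = 27.10 ✓; ∠(TP, PS) = 90.00° ✓; |TP| = 5.200 ✓; bearing(T→W) − bearing(T→P) = 136.0° ✓; |TW| = 5.200 ✓; ∠(TW, WE) = 90.00° ✓; |WE| = 39.60 ✗.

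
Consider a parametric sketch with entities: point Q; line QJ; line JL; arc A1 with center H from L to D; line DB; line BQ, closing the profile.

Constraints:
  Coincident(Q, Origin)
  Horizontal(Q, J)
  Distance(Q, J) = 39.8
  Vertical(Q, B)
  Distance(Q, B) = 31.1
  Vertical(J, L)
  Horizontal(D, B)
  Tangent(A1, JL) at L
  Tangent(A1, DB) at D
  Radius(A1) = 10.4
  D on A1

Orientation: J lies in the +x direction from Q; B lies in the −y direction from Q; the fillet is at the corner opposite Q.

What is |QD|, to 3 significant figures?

42.8

Q is at the origin; QJ is horizontal with |QJ| = 39.8 and J on the +x side, so J = (39.8, 0.00). Q and B share the same x with |QB| = 31.1 and B on the −y side, so B = (0.00, -31.1). The virtual corner opposite Q is at (39.8, -31.1). Since A1 is tangent to JL there, HL ⟂ JL and A1 meets DB tangentially, so HD is at right angles to DB, with radius 10.4, so the center H sits 10.4 in from both sides at H = (29.4, -20.7). That places the tangent points at L = (39.8, -20.7) on JL and D = (29.4, -31.1) on DB. Then |QD| = |D − Q| = 42.8.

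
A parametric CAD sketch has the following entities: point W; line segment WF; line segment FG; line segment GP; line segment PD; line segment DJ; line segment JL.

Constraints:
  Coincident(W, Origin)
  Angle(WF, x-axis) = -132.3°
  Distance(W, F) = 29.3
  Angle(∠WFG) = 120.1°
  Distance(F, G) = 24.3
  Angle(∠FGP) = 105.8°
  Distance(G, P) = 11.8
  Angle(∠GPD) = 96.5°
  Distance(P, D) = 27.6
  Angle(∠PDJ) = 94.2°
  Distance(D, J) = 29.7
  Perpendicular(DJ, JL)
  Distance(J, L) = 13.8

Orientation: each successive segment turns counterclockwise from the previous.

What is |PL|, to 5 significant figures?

34.564

W is at the origin; WF runs at -132.3° with length 29.3, so F = (-19.719, -21.671). ∠WFG = 120.1° gives FG at -72.400° from the x-axis; with |FG| = 24.3, G = (-12.372, -44.834). ∠FGP = 105.8° gives GP at 1.8000° from the x-axis; with |GP| = 11.8, P = (-0.57750, -44.463). ∠GPD = 96.5° gives PD at 85.300° from the x-axis; with |PD| = 27.6, D = (1.6840, -16.956). ∠PDJ = 94.2° gives DJ at 171.10° from the x-axis; with |DJ| = 29.7, J = (-27.658, -12.361). DJ ⟂ JL, so JL runs at -98.900°; with |JL| = 13.8, L = (-29.793, -25.995). Then |PL| = |L − P| = 34.564.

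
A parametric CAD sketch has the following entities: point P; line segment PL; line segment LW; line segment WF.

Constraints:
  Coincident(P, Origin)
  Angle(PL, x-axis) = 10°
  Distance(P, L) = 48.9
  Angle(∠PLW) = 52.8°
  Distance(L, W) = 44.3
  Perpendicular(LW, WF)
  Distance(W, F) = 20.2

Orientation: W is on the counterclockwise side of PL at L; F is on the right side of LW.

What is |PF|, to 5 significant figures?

60.958

∠PLW = 52.8°, so LW runs at 10.0° + (180° − 52.8°) = 137.20° from the x-axis; with |LW| = 44.3, W = L + 44.3·(cos 137.20°, sin 137.20°) = (15.653, 38.591). The perpendicularity gives WF at right angles to LW; with |WF| = 20.2 on the right of LW, F = W + 20.2·(0.67944, 0.73373) = (29.378, 53.412). Then |PF| = |F − P| = 60.958.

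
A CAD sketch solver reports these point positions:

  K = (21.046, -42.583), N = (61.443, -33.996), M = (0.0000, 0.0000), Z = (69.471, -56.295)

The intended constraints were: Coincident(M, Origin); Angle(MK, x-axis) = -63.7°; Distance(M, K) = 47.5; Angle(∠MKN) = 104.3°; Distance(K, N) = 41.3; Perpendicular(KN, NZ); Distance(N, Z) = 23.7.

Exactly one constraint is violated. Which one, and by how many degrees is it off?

Perpendicular(KN, NZ) — off by 7.80°.

M = (0.00, 0.00) ✓; MK at -63.70° ✓; |MK| = 47.50 ✓; ∠MKN = 104.3° ✓; |KN| = 41.30 ✓; ∠(KN, NZ) = 82.20° ✗; |NZ| = 23.70 ✓.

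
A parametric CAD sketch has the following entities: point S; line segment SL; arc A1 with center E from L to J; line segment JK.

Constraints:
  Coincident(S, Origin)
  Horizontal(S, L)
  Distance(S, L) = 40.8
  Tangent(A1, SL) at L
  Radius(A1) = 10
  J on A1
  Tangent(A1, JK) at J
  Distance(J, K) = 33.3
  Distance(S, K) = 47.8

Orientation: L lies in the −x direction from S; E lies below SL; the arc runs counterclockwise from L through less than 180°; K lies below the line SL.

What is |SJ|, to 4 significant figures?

50.89

S is at the origin; S and L share the same y with |SL| = 40.8 and L on the −x side, so L = (-40.80, 0.000). Tangency of A1 to SL means the radius EL is perpendicular to SL, so E = L + (0, -10) = (-40.80, -10.00). Since EJ ⟂ JK (tangency), |EK| = √(10.0² + 33.3²) = 34.77 regardless of where J sits on A1. So K lies on both circle(S, 47.8) and circle(E, 34.77); the below-SL intersection is K = (-24.79, -40.87). J is the foot of the tangent from K: J = (-47.98, -16.96).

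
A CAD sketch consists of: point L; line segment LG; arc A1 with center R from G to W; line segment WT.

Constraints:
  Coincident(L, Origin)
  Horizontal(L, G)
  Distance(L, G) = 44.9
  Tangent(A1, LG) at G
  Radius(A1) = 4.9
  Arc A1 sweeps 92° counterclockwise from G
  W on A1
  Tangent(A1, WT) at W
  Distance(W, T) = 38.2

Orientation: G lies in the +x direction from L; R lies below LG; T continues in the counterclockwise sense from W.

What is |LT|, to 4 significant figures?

59.83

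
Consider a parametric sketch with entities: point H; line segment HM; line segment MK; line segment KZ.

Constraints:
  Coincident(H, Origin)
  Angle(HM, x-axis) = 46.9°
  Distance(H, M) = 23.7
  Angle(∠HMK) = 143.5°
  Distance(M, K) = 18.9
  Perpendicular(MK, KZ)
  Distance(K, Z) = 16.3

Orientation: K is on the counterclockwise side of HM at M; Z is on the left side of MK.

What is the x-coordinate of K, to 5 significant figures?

18.366

H is at the origin; HM runs at 46.9° with length 23.7, so M = 23.7·(cos 46.9°, sin 46.9°) = (16.194, 17.305). ∠HMK = 143.5°, so MK runs at 46.9° + (180° − 143.5°) = 83.400° from the x-axis; with |MK| = 18.9, K = M + 18.9·(cos 83.400°, sin 83.400°) = (18.366, 36.080). So K.x = 18.366.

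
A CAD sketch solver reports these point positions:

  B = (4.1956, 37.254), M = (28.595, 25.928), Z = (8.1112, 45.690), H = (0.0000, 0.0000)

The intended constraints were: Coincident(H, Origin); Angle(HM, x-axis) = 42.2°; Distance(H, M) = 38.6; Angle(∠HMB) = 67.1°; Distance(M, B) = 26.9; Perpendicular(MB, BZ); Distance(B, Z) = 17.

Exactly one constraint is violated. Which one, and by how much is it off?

Distance(B, Z) = 17 — off by 7.70.

H = (0.00, 0.00) ✓; HM at 42.20° ✓; |HM| = 38.60 ✓; ∠HMB = 67.10° ✓; |MB| = 26.90 ✓; ∠(MB, BZ) = 90.00° ✓; |BZ| = 9.300 ✗.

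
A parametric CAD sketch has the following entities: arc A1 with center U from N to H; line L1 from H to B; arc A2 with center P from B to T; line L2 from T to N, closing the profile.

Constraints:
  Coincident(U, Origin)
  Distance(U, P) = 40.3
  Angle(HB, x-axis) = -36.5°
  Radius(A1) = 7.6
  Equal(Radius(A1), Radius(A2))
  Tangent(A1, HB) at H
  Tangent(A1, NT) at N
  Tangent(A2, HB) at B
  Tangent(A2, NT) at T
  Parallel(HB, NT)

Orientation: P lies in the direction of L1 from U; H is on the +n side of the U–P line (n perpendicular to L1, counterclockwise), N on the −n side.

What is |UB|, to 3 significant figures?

41.0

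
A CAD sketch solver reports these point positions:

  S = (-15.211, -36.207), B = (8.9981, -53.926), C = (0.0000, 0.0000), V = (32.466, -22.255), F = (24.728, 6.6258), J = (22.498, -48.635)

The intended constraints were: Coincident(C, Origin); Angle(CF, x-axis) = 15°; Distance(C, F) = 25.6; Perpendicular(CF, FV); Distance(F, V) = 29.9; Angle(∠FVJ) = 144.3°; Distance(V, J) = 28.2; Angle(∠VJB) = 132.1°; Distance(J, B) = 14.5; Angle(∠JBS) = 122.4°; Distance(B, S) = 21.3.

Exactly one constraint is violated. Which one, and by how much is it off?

Distance(B, S) = 21.3 — off by 8.70.

C = (0.00, 0.00) ✓; CF at 15.00° ✓; |CF| = 25.60 ✓; ∠(CF, FV) = 90.00° ✓; |FV| = 29.90 ✓; ∠FVJ = 144.3° ✓; |VJ| = 28.20 ✓; ∠VJB = 132.1° ✓; |JB| = 14.50 ✓; ∠JBS = 122.4° ✓; |BS| = 30.00 ✗.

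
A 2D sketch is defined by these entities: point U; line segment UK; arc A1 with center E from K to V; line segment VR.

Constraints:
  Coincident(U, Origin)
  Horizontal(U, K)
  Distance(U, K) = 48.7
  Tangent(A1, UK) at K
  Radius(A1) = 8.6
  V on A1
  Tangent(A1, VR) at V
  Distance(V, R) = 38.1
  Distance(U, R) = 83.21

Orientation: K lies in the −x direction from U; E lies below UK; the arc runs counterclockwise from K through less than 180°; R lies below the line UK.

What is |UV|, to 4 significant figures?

56.55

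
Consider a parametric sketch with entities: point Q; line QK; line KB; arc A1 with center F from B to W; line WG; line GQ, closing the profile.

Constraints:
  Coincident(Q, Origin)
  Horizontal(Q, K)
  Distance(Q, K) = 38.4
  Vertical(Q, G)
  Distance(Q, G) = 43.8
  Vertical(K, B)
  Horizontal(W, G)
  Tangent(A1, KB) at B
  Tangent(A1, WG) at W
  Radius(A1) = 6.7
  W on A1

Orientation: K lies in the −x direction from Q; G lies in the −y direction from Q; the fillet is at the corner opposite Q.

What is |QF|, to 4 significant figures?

48.80

Q is at the origin; Q and K share the same y with |QK| = 38.4 and K on the −x side, so K = (-38.40, 0.000). Q and G share the same x with |QG| = 43.8 and G on the −y side, so G = (0.000, -43.80). The virtual corner opposite Q is at (-38.40, -43.80). A1 meets KB tangentially, so FB is at right angles to KB and tangency of A1 to WG means the radius FW is perpendicular to WG, with radius 6.7, so the center F sits 6.7 in from both sides at F = (-31.70, -37.10). Then |QF| = |F − Q| = 48.80.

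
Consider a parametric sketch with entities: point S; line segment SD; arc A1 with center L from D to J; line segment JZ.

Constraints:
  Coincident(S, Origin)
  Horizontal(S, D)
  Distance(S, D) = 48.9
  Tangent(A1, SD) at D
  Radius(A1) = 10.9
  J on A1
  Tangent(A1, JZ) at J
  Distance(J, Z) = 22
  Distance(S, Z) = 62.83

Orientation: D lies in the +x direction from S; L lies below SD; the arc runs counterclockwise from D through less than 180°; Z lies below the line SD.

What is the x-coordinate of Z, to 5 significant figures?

52.007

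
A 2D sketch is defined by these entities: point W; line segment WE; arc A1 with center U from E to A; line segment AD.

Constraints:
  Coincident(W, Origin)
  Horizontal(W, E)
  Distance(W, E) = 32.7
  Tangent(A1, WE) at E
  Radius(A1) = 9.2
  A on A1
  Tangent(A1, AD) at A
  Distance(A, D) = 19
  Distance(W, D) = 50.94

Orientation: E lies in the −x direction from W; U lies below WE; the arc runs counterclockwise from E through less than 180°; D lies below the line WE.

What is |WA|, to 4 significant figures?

42.81

W is at the origin; WE is horizontal with |WE| = 32.7 and E on the −x side, so E = (-32.70, 0.000). A1 meets WE tangentially, so UE is at right angles to WE, so U = E + (0, -9.2) = (-32.70, -9.200). Since UA ⟂ AD (tangency), |UD| = √(9.2² + 19.0²) = 21.11 regardless of where A sits on A1. So D lies on both circle(W, 50.94) and circle(U, 21.11); the below-WE intersection is D = (-42.69, -27.80). A is the foot of the tangent from D: A = (-41.89, -8.815).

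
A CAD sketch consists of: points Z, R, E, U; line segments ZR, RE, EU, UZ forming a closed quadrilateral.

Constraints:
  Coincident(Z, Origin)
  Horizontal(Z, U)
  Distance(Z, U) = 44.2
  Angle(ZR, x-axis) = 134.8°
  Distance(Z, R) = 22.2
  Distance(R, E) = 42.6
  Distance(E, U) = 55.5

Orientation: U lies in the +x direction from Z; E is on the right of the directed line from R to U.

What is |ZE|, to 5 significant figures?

26.020

Checks: |RE| = 42.60 ✓; |EU| = 55.50 ✓.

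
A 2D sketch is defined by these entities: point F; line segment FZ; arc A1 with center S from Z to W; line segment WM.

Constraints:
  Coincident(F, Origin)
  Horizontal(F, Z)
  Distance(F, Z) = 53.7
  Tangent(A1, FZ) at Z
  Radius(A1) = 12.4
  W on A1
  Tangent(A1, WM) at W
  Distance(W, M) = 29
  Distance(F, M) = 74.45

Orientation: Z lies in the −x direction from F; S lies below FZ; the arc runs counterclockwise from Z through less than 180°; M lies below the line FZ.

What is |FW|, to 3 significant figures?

67.5

Checks: |SW| = 12.40 ✓; ∠(SW, WM) = 90.00° ✓; |WM| = 29.00 ✓; |FM| = 74.45 ✓.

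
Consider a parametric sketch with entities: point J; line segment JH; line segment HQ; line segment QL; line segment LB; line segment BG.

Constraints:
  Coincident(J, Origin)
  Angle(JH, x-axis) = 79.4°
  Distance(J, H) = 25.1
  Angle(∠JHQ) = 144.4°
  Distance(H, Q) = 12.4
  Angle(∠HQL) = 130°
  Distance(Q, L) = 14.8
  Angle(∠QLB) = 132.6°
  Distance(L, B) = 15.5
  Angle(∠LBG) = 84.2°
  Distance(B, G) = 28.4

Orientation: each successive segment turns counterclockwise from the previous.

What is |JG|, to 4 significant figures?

13.86

∠QLB = 132.6° gives LB at -147.6° from the x-axis; with |LB| = 15.5, B = (-28.01, 31.44). ∠LBG = 84.2° gives BG at -51.80° from the x-axis; with |BG| = 28.4, G = (-10.44, 9.117). Then |JG| = |G − J| = 13.86.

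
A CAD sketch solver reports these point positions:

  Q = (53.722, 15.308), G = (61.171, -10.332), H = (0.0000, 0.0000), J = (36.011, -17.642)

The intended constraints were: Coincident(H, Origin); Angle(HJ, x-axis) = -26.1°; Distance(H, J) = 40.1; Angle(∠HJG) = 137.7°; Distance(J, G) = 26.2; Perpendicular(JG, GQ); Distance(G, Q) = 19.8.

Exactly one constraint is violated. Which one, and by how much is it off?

Distance(G, Q) = 19.8 — off by 6.90.

H = (0.00, 0.00) ✓; HJ at -26.10° ✓; |HJ| = 40.10 ✓; ∠HJG = 137.7° ✓; |JG| = 26.20 ✓; ∠(JG, GQ) = 90.00° ✓; |GQ| = 26.70 ✗.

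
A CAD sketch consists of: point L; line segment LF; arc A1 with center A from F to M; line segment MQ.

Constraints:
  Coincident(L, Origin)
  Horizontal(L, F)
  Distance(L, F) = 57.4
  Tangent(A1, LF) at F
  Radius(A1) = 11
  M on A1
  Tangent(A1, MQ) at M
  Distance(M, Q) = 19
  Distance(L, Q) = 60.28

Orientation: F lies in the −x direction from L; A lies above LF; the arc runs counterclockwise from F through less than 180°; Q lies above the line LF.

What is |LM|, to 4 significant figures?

48.62

Checks: |AM| = 11.00 ✓; ∠(AM, MQ) = 90.00° ✓; |MQ| = 19.00 ✓; |LQ| = 60.28 ✓.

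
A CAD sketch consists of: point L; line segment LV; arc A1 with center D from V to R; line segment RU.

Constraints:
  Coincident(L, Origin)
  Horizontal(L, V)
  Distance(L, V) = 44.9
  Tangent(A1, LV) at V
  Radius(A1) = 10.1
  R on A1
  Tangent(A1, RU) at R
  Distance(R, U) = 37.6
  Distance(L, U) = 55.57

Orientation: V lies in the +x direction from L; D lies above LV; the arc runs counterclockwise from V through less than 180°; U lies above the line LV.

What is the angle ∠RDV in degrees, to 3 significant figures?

126°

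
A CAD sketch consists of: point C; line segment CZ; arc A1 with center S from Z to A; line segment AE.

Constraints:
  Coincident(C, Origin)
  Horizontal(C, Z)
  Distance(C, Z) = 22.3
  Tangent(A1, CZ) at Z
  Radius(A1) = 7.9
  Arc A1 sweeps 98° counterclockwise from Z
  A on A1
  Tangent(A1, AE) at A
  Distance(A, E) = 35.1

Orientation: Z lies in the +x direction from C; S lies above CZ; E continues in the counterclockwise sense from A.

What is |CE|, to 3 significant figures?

50.5

On A1, Z sits at bearing -90° from S; a 98° counterclockwise sweep puts A at bearing 8°, so A = S + 7.9·(cos 8°, sin 8°) = (30.1, 9.00). Tangency of A1 to AE means the radius SA is perpendicular to AE, so AE runs along (−sin 8°, cos 8°); with |AE| = 35.1, E = (25.2, 43.8). Then |CE| = |E − C| = 50.5.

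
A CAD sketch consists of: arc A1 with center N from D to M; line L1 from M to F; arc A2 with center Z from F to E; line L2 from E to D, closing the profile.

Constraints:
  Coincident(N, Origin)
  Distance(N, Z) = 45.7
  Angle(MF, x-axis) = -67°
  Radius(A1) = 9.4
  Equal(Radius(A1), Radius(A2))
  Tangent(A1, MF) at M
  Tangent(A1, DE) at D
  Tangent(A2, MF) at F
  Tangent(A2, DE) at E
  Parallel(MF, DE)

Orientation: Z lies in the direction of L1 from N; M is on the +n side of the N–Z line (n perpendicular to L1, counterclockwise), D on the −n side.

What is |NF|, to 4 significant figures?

46.66

The slot axis is L1's direction at -67.0°, so u = (cos -67.0°, sin -67.0°) = (0.3907, -0.9205) and n = (−sin -67.0°, cos -67.0°) = (0.9205, 0.3907). N is at the origin and Z lies 45.7 along u from N, so Z = 45.7·u = (17.86, -42.07). Tangency of A1 to both parallel lines with radius 9.4 puts M and D at N ± 9.4·n: M = (8.653, 3.673), D = (-8.653, -3.673). Equal radii place F and E the same way about Z: F = Z + 9.4·n = (26.51, -38.39), E = Z − 9.4·n = (9.204, -45.74). Then |NF| = |F − N| = 46.66.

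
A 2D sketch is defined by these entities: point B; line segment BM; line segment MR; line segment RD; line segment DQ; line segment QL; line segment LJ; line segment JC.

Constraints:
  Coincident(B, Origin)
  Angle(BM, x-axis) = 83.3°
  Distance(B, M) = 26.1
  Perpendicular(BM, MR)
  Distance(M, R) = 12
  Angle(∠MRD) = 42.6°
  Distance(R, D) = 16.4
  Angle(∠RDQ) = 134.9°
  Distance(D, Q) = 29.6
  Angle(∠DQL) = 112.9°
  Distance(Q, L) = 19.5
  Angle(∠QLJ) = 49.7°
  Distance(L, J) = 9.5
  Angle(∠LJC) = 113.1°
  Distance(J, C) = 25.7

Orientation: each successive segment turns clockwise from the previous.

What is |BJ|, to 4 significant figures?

41.70

B is at the origin; BM runs at 83.3° with length 26.1, so M = (3.045, 25.92). BM ⟂ MR, so MR runs at -6.700°; with |MR| = 12.0, R = (14.96, 24.52). ∠MRD = 42.6° gives RD at -144.1° from the x-axis; with |RD| = 16.4, D = (1.678, 14.91). ∠RDQ = 134.9° gives DQ at 170.8° from the x-axis; with |DQ| = 29.6, Q = (-27.54, 19.64). ∠DQL = 112.9° gives QL at 103.7° from the x-axis; with |QL| = 19.5, L = (-32.16, 38.58). ∠QLJ = 49.7° gives LJ at -26.60° from the x-axis; with |LJ| = 9.5, J = (-23.66, 34.33). Then |BJ| = |J − B| = 41.70.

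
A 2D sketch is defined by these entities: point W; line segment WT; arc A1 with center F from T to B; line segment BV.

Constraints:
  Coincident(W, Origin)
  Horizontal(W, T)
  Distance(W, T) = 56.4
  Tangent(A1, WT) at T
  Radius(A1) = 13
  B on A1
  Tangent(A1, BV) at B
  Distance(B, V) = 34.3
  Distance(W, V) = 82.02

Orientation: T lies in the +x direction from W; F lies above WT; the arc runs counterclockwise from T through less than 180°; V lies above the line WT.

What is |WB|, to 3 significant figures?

70.8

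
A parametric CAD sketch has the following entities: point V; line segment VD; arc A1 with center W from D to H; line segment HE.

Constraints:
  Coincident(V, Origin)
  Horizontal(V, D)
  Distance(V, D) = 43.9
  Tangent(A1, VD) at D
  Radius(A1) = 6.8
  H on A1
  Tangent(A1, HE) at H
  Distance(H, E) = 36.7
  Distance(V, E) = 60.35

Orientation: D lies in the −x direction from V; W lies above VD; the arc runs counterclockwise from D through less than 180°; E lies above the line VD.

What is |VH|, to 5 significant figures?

37.906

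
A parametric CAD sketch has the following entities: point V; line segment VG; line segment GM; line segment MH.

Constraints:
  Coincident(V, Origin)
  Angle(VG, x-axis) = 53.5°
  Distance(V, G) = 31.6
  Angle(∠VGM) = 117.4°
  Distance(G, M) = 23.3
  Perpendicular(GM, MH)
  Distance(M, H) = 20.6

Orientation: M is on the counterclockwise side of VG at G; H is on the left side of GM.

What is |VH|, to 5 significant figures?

38.570

∠VGM = 117.4°, so GM runs at 53.5° + (180° − 117.4°) = 116.10° from the x-axis; with |GM| = 23.3, M = G + 23.3·(cos 116.10°, sin 116.10°) = (8.5458, 46.326). GM ⟂ MH; with |MH| = 20.6 on the left of GM, H = M + 20.6·(-0.89803, -0.43994) = (-9.9536, 37.263). Then |VH| = |H − V| = 38.570.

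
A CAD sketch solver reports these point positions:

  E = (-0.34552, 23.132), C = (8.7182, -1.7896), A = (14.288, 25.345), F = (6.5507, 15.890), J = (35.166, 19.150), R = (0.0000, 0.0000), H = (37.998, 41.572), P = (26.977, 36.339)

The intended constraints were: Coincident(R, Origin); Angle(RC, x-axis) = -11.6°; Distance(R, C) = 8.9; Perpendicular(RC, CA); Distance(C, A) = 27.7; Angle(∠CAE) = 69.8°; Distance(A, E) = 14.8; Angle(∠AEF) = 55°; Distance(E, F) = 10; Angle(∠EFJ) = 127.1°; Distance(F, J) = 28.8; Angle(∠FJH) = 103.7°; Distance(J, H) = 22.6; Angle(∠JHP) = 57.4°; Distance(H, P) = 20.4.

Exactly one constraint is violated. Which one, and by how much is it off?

Distance(H, P) = 20.4 — off by 8.20.

R = (0.00, 0.00) ✓; RC at -11.60° ✓; |RC| = 8.900 ✓; ∠(RC, CA) = 90.00° ✓; |CA| = 27.70 ✓; ∠CAE = 69.80° ✓; |AE| = 14.80 ✓; ∠AEF = 55.00° ✓; |EF| = 10.00 ✓; ∠EFJ = 127.1° ✓; |FJ| = 28.80 ✓; ∠FJH = 103.7° ✓; |JH| = 22.60 ✓; ∠JHP = 57.40° ✓; |HP| = 12.20 ✗.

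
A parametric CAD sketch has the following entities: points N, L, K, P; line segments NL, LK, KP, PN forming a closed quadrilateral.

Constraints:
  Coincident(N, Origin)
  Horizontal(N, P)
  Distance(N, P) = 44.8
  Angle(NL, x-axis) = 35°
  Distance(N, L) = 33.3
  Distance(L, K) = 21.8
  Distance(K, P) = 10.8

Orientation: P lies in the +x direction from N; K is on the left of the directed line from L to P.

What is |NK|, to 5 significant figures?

48.463

Checks: |LK| = 21.80 ✓; |KP| = 10.80 ✓.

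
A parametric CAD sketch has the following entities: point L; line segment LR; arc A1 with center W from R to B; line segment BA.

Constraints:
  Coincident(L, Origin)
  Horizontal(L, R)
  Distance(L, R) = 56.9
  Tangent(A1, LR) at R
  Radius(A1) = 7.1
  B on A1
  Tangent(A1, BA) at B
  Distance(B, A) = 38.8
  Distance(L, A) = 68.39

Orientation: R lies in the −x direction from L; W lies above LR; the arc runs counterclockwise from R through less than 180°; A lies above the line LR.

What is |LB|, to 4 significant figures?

50.33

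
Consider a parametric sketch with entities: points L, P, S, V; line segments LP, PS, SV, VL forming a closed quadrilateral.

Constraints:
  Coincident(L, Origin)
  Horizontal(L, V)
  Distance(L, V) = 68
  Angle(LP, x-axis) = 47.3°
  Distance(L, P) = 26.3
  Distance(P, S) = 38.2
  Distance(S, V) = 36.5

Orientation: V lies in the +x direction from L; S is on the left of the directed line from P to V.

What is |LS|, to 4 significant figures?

62.95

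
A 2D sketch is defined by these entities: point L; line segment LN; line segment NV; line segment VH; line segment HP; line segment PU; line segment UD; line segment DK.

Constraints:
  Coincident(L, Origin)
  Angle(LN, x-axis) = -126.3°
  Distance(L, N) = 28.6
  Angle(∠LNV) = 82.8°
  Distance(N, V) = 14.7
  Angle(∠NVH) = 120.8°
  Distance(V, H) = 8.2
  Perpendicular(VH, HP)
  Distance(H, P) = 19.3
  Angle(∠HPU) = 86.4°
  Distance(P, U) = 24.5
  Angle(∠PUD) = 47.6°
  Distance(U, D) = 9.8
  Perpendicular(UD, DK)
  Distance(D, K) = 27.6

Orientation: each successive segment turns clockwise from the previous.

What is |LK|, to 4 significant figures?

11.01

∠PUD = 47.6° gives UD at 121.3° from the x-axis; with |UD| = 9.8, D = (-18.93, -24.32). UD ⟂ DK, so DK runs at 31.30°; with |DK| = 27.6, K = (4.651, -9.977). Then |LK| = |K − L| = 11.01.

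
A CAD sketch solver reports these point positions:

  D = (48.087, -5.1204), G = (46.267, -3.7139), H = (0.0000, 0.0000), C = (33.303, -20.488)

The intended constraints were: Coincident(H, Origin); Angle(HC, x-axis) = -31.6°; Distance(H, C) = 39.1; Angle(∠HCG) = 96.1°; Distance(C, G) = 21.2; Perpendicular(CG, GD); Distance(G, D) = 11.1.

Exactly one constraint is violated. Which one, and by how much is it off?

Distance(G, D) = 11.1 — off by 8.80.

H = (0.00, 0.00) ✓; HC at -31.60° ✓; |HC| = 39.10 ✓; ∠HCG = 96.10° ✓; |CG| = 21.20 ✓; ∠(CG, GD) = 90.00° ✓; |GD| = 2.300 ✗.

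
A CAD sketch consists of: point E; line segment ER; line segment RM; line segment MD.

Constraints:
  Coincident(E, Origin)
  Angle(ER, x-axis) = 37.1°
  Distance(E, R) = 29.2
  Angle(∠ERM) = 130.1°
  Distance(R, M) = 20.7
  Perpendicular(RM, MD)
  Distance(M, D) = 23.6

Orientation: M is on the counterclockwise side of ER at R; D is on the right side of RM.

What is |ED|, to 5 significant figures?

60.589

E is at the origin; ER runs at 37.1° with length 29.2, so R = 29.2·(cos 37.1°, sin 37.1°) = (23.289, 17.614). ∠ERM = 130.1°, so RM runs at 37.1° + (180° − 130.1°) = 87.000° from the x-axis; with |RM| = 20.7, M = R + 20.7·(cos 87.000°, sin 87.000°) = (24.373, 38.285). The perpendicularity gives MD at right angles to RM; with |MD| = 23.6 on the right of RM, D = M + 23.6·(0.99863, -0.052336) = (47.940, 37.050). Then |ED| = |D − E| = 60.589.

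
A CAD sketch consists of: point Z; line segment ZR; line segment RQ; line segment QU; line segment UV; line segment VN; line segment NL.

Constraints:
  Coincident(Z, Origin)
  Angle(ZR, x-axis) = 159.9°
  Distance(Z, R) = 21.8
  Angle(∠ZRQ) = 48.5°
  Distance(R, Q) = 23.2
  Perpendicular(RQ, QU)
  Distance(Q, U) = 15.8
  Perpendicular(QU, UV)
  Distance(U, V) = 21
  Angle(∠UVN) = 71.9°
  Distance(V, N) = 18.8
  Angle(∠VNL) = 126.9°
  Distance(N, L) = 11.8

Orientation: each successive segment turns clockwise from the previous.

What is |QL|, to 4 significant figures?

7.099

Z is at the origin; ZR runs at 159.9° with length 21.8, so R = (-20.47, 7.492). ∠ZRQ = 48.5° gives RQ at 28.40° from the x-axis; with |RQ| = 23.2, Q = (-0.06441, 18.53). RQ ⟂ QU, so QU runs at -61.60°; with |QU| = 15.8, U = (7.450, 4.628). The perpendicularity gives UV at right angles to QU, so UV runs at -151.6°; with |UV| = 21.0, V = (-11.02, -5.360). ∠UVN = 71.9° gives VN at 100.3° from the x-axis; with |VN| = 18.8, N = (-14.38, 13.14). ∠VNL = 126.9° gives NL at 47.20° from the x-axis; with |NL| = 11.8, L = (-6.366, 21.79). Then |QL| = |L − Q| = 7.099.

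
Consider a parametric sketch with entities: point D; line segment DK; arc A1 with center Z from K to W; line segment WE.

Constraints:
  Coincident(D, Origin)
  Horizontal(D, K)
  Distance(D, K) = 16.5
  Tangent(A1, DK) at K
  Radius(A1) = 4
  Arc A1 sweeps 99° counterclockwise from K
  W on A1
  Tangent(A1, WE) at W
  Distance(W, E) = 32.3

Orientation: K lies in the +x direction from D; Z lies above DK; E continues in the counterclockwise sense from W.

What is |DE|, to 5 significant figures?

39.641

On A1, K sits at bearing -90° from Z; a 99° counterclockwise sweep puts W at bearing 9°, so W = Z + 4.0·(cos 9°, sin 9°) = (20.451, 4.6257). A1 meets WE tangentially, so ZW is at right angles to WE, so WE runs along (−sin 9°, cos 9°); with |WE| = 32.3, E = (15.398, 36.528). Then |DE| = |E − D| = 39.641.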